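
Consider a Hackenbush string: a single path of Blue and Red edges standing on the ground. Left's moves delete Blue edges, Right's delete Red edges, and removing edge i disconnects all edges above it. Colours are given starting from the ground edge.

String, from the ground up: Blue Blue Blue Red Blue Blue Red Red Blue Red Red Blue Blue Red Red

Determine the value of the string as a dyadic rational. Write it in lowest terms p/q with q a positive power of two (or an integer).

11417/4096

v(B) = { 0 | · } -> 1
v(BB) = { 0,1 | · } -> 2
v(BBB) = { 0,1,2 | · } -> 3
v(BBBR) = { 0,1,2 | 3 } -> 5/2
v(BBBRB) = { 0,1,2,5/2 | 3 } -> 11/4
v(BBBRBB) = { 0,1,2,5/2,11/4 | 3 } -> 23/8
v(BBBRBBR) = { 0,1,2,5/2,11/4 | 23/8,3 } -> 45/16
v(BBBRBBRR) = { 0,1,2,5/2,11/4 | 45/16,23/8,3 } -> 89/32
v(BBBRBBRRB) = { 0,1,2,5/2,11/4,89/32 | 45/16,23/8,3 } -> 179/64
v(BBBRBBRRBR) = { 0,1,2,5/2,11/4,89/32 | 179/64,45/16,23/8,3 } -> 357/128
v(BBBRBBRRBRR) = { 0,1,2,5/2,11/4,89/32 | 357/128,179/64,45/16,23/8,3 } -> 713/256
v(BBBRBBRRBRRB) = { 0,1,2,5/2,11/4,89/32,713/256 | 357/128,179/64,45/16,23/8,3 } -> 1427/512
v(BBBRBBRRBRRBB) = { 0,1,2,5/2,11/4,89/32,713/256,1427/512 | 357/128,179/64,45/16,23/8,3 } -> 2855/1024
v(BBBRBBRRBRRBBR) = { 0,1,2,5/2,11/4,89/32,713/256,1427/512 | 2855/1024,357/128,179/64,45/16,23/8,3 } -> 5709/2048
v(BBBRBBRRBRRBBRR) = { 0,1,2,5/2,11/4,89/32,713/256,1427/512 | 5709/2048,2855/1024,357/128,179/64,45/16,23/8,3 } -> 11417/4096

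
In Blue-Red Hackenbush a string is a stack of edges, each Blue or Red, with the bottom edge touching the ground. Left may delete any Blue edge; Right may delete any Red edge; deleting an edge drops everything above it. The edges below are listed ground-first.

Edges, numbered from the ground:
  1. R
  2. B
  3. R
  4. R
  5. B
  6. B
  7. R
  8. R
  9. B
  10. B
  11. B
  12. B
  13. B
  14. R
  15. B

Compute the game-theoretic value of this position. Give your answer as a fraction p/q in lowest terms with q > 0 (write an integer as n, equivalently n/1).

Prefix values for R B R R B B R R B B B B B R B via {L|R} + simplicity:
1 of 15 · R · max L −∞ · min R 0 gives -1
2 of 15 · RB · max L -1 · min R 0 gives -1/2
3 of 15 · RBR · max L -1 · min R -1/2 gives -3/4
4 of 15 · RBRR · max L -1 · min R -3/4 gives -7/8
5 of 15 · RBRRB · max L -7/8 · min R -3/4 gives -13/16
6 of 15 · RBRRBB · max L -13/16 · min R -3/4 gives -25/32
7 of 15 · RBRRBBR · max L -13/16 · min R -25/32 gives -51/64
8 of 15 · RBRRBBRR · max L -13/16 · min R -51/64 gives -103/128
9 of 15 · RBRRBBRRB · max L -103/128 · min R -51/64 gives -205/256
10 of 15 · RBRRBBRRBB · max L -205/256 · min R -51/64 gives -409/512
11 of 15 · RBRRBBRRBBB · max L -409/512 · min R -51/64 gives -817/1024
12 of 15 · RBRRBBRRBBBB · max L -817/1024 · min R -51/64 gives -1633/2048
13 of 15 · RBRRBBRRBBBBB · max L -1633/2048 · min R -51/64 gives -3265/4096
14 of 15 · RBRRBBRRBBBBBR · max L -1633/2048 · min R -3265/4096 gives -6531/8192
15 of 15 · RBRRBBRRBBBBBRB · max L -6531/8192 · min R -3265/4096 gives -13061/16384

-13061/16384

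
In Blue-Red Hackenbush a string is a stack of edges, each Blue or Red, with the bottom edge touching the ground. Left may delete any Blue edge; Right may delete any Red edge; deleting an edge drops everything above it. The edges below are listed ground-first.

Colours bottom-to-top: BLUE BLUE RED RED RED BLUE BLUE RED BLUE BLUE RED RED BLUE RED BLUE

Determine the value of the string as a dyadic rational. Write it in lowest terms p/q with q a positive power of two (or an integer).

1 of 15 · B · max L 0 · min R +∞ → 1
2 of 15 · BB · max L 1 · min R +∞ → 2
3 of 15 · BBR · max L 1 · min R 2 → 3/2
4 of 15 · BBRR · max L 1 · min R 3/2 → 5/4
5 of 15 · BBRRR · max L 1 · min R 5/4 → 9/8
6 of 15 · BBRRRB · max L 9/8 · min R 5/4 → 19/16
7 of 15 · BBRRRBB · max L 19/16 · min R 5/4 → 39/32
8 of 15 · BBRRRBBR · max L 19/16 · min R 39/32 → 77/64
9 of 15 · BBRRRBBRB · max L 77/64 · min R 39/32 → 155/128
10 of 15 · BBRRRBBRBB · max L 155/128 · min R 39/32 → 311/256
11 of 15 · BBRRRBBRBBR · max L 155/128 · min R 311/256 → 621/512
12 of 15 · BBRRRBBRBBRR · max L 155/128 · min R 621/512 → 1241/1024
13 of 15 · BBRRRBBRBBRRB · max L 1241/1024 · min R 621/512 → 2483/2048
14 of 15 · BBRRRBBRBBRRBR · max L 1241/1024 · min R 2483/2048 → 4965/4096
15 of 15 · BBRRRBBRBBRRBRB · max L 4965/4096 · min R 2483/2048 → 9931/8192

9931/8192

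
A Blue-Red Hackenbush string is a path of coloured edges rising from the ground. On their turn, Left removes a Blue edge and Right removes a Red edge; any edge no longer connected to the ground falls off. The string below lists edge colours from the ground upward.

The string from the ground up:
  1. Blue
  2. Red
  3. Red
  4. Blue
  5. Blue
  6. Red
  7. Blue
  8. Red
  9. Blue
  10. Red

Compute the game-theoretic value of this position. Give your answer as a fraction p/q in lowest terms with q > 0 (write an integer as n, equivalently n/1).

213/512

Recurse on prefixes of the 10-edge string Blue Red Red Blue Blue Red Blue Red Blue Red:
val(B) = { 0 | (no moves) } gives 1
val(BR) = { 0 | 1 } gives 1/2
val(BRR) = { 0 | 1/2; 1 } gives 1/4
val(BRRB) = { 0; 1/4 | 1/2; 1 } gives 3/8
val(BRRBB) = { 0; 1/4; 3/8 | 1/2; 1 } gives 7/16
val(BRRBBR) = { 0; 1/4; 3/8 | 7/16; 1/2; 1 } gives 13/32
val(BRRBBRB) = { 0; 1/4; 3/8; 13/32 | 7/16; 1/2; 1 } gives 27/64
val(BRRBBRBR) = { 0; 1/4; 3/8; 13/32 | 27/64; 7/16; 1/2; 1 } gives 53/128
val(BRRBBRBRB) = { 0; 1/4; 3/8; 13/32; 53/128 | 27/64; 7/16; 1/2; 1 } gives 107/256
val(BRRBBRBRBR) = { 0; 1/4; 3/8; 13/32; 53/128 | 107/256; 27/64; 7/16; 1/2; 1 } gives 213/512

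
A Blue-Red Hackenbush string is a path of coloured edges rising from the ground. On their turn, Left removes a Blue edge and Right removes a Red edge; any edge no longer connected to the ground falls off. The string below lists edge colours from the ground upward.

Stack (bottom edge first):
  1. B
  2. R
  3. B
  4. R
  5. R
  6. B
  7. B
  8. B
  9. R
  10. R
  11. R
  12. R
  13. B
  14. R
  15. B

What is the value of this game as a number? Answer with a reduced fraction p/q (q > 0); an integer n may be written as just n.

edge 1 of 15 (B): { 0 | none } => 1
edge 2 of 15 (R): { 0 | 1 } => 1/2
edge 3 of 15 (B): { 0 1/2 | 1 } => 3/4
edge 4 of 15 (R): { 0 1/2 | 3/4 1 } => 5/8
edge 5 of 15 (R): { 0 1/2 | 5/8 3/4 1 } => 9/16
edge 6 of 15 (B): { 0 1/2 9/16 | 5/8 3/4 1 } => 19/32
edge 7 of 15 (B): { 0 1/2 9/16 19/32 | 5/8 3/4 1 } => 39/64
edge 8 of 15 (B): { 0 1/2 9/16 19/32 39/64 | 5/8 3/4 1 } => 79/128
edge 9 of 15 (R): { 0 1/2 9/16 19/32 39/64 | 79/128 5/8 3/4 1 } => 157/256
edge 10 of 15 (R): { 0 1/2 9/16 19/32 39/64 | 157/256 79/128 5/8 3/4 1 } => 313/512
edge 11 of 15 (R): { 0 1/2 9/16 19/32 39/64 | 313/512 157/256 79/128 5/8 3/4 1 } => 625/1024
edge 12 of 15 (R): { 0 1/2 9/16 19/32 39/64 | 625/1024 313/512 157/256 79/128 5/8 3/4 1 } => 1249/2048
edge 13 of 15 (B): { 0 1/2 9/16 19/32 39/64 1249/2048 | 625/1024 313/512 157/256 79/128 5/8 3/4 1 } => 2499/4096
edge 14 of 15 (R): { 0 1/2 9/16 19/32 39/64 1249/2048 | 2499/4096 625/1024 313/512 157/256 79/128 5/8 3/4 1 } => 4997/8192
edge 15 of 15 (B): { 0 1/2 9/16 19/32 39/64 1249/2048 4997/8192 | 2499/4096 625/1024 313/512 157/256 79/128 5/8 3/4 1 } => 9995/16384

9995/16384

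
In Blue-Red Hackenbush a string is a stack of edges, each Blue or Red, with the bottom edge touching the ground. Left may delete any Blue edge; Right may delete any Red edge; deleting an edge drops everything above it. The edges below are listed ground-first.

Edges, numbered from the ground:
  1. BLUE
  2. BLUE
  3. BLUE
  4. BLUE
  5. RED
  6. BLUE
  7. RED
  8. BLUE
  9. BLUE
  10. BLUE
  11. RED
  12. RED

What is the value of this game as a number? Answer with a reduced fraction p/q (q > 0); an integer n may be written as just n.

953/256

edge 1 of 12 (BLUE): { 0 | (no moves) } -> 1
edge 2 of 12 (BLUE): { 0; 1 | (no moves) } -> 2
edge 3 of 12 (BLUE): { 0; 1; 2 | (no moves) } -> 3
edge 4 of 12 (BLUE): { 0; 1; 2; 3 | (no moves) } -> 4
edge 5 of 12 (RED): { 0; 1; 2; 3 | 4 } -> 7/2
edge 6 of 12 (BLUE): { 0; 1; 2; 3; 7/2 | 4 } -> 15/4
edge 7 of 12 (RED): { 0; 1; 2; 3; 7/2 | 15/4; 4 } -> 29/8
edge 8 of 12 (BLUE): { 0; 1; 2; 3; 7/2; 29/8 | 15/4; 4 } -> 59/16
edge 9 of 12 (BLUE): { 0; 1; 2; 3; 7/2; 29/8; 59/16 | 15/4; 4 } -> 119/32
edge 10 of 12 (BLUE): { 0; 1; 2; 3; 7/2; 29/8; 59/16; 119/32 | 15/4; 4 } -> 239/64
edge 11 of 12 (RED): { 0; 1; 2; 3; 7/2; 29/8; 59/16; 119/32 | 239/64; 15/4; 4 } -> 477/128
edge 12 of 12 (RED): { 0; 1; 2; 3; 7/2; 29/8; 59/16; 119/32 | 477/128; 239/64; 15/4; 4 } -> 953/256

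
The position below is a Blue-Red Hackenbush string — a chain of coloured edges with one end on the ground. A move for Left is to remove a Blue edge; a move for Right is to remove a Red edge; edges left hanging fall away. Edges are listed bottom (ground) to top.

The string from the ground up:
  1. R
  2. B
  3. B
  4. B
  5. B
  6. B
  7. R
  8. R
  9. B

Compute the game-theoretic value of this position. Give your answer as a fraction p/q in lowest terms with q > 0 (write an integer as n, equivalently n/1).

-13/256

Build val(s[:k]) for k = 1..9, string s = R B B B B B R R B.
step 1: add R to get R; options L={ · } R={ 0 } -> -1
step 2: add B to get RB; options L={ -1 } R={ 0 } -> -1/2
step 3: add B to get RBB; options L={ -1,-1/2 } R={ 0 } -> -1/4
step 4: add B to get RBBB; options L={ -1,-1/2,-1/4 } R={ 0 } -> -1/8
step 5: add B to get RBBBB; options L={ -1,-1/2,-1/4,-1/8 } R={ 0 } -> -1/16
step 6: add B to get RBBBBB; options L={ -1,-1/2,-1/4,-1/8,-1/16 } R={ 0 } -> -1/32
step 7: add R to get RBBBBBR; options L={ -1,-1/2,-1/4,-1/8,-1/16 } R={ -1/32,0 } -> -3/64
step 8: add R to get RBBBBBRR; options L={ -1,-1/2,-1/4,-1/8,-1/16 } R={ -3/64,-1/32,0 } -> -7/128
step 9: add B to get RBBBBBRRB; options L={ -1,-1/2,-1/4,-1/8,-1/16,-7/128 } R={ -3/64,-1/32,0 } -> -13/256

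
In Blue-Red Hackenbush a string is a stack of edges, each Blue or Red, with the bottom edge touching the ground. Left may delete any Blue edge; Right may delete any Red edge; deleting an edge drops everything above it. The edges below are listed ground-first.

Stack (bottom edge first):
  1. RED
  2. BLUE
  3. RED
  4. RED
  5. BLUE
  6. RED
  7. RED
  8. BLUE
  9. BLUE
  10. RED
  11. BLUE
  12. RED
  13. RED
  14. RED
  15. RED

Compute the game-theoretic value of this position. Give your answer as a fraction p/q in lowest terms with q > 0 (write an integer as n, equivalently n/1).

-13919/16384

edge 1 of 15 (RED): { ∅ | 0 } so -1
edge 2 of 15 (BLUE): { -1 | 0 } so -1/2
edge 3 of 15 (RED): { -1 | -1/2; 0 } so -3/4
edge 4 of 15 (RED): { -1 | -3/4; -1/2; 0 } so -7/8
edge 5 of 15 (BLUE): { -1; -7/8 | -3/4; -1/2; 0 } so -13/16
edge 6 of 15 (RED): { -1; -7/8 | -13/16; -3/4; -1/2; 0 } so -27/32
edge 7 of 15 (RED): { -1; -7/8 | -27/32; -13/16; -3/4; -1/2; 0 } so -55/64
edge 8 of 15 (BLUE): { -1; -7/8; -55/64 | -27/32; -13/16; -3/4; -1/2; 0 } so -109/128
edge 9 of 15 (BLUE): { -1; -7/8; -55/64; -109/128 | -27/32; -13/16; -3/4; -1/2; 0 } so -217/256
edge 10 of 15 (RED): { -1; -7/8; -55/64; -109/128 | -217/256; -27/32; -13/16; -3/4; -1/2; 0 } so -435/512
edge 11 of 15 (BLUE): { -1; -7/8; -55/64; -109/128; -435/512 | -217/256; -27/32; -13/16; -3/4; -1/2; 0 } so -869/1024
edge 12 of 15 (RED): { -1; -7/8; -55/64; -109/128; -435/512 | -869/1024; -217/256; -27/32; -13/16; -3/4; -1/2; 0 } so -1739/2048
edge 13 of 15 (RED): { -1; -7/8; -55/64; -109/128; -435/512 | -1739/2048; -869/1024; -217/256; -27/32; -13/16; -3/4; -1/2; 0 } so -3479/4096
edge 14 of 15 (RED): { -1; -7/8; -55/64; -109/128; -435/512 | -3479/4096; -1739/2048; -869/1024; -217/256; -27/32; -13/16; -3/4; -1/2; 0 } so -6959/8192
edge 15 of 15 (RED): { -1; -7/8; -55/64; -109/128; -435/512 | -6959/8192; -3479/4096; -1739/2048; -869/1024; -217/256; -27/32; -13/16; -3/4; -1/2; 0 } so -13919/16384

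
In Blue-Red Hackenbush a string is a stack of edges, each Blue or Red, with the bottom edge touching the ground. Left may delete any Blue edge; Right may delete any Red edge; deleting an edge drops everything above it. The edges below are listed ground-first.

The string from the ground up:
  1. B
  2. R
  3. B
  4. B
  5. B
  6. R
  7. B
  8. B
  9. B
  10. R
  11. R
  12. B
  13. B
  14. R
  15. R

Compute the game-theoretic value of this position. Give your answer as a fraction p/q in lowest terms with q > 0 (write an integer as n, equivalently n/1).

15257/16384

Prefix values for B R B B B R B B B R R B B R R via {L|R} + simplicity:
step 1: add B to get B; options L={ 0 } R={  } => 1
step 2: add R to get BR; options L={ 0 } R={ 1 } => 1/2
step 3: add B to get BRB; options L={ 0, 1/2 } R={ 1 } => 3/4
step 4: add B to get BRBB; options L={ 0, 1/2, 3/4 } R={ 1 } => 7/8
step 5: add B to get BRBBB; options L={ 0, 1/2, 3/4, 7/8 } R={ 1 } => 15/16
step 6: add R to get BRBBBR; options L={ 0, 1/2, 3/4, 7/8 } R={ 15/16, 1 } => 29/32
step 7: add B to get BRBBBRB; options L={ 0, 1/2, 3/4, 7/8, 29/32 } R={ 15/16, 1 } => 59/64
step 8: add B to get BRBBBRBB; options L={ 0, 1/2, 3/4, 7/8, 29/32, 59/64 } R={ 15/16, 1 } => 119/128
step 9: add B to get BRBBBRBBB; options L={ 0, 1/2, 3/4, 7/8, 29/32, 59/64, 119/128 } R={ 15/16, 1 } => 239/256
step 10: add R to get BRBBBRBBBR; options L={ 0, 1/2, 3/4, 7/8, 29/32, 59/64, 119/128 } R={ 239/256, 15/16, 1 } => 477/512
step 11: add R to get BRBBBRBBBRR; options L={ 0, 1/2, 3/4, 7/8, 29/32, 59/64, 119/128 } R={ 477/512, 239/256, 15/16, 1 } => 953/1024
step 12: add B to get BRBBBRBBBRRB; options L={ 0, 1/2, 3/4, 7/8, 29/32, 59/64, 119/128, 953/1024 } R={ 477/512, 239/256, 15/16, 1 } => 1907/2048
step 13: add B to get BRBBBRBBBRRBB; options L={ 0, 1/2, 3/4, 7/8, 29/32, 59/64, 119/128, 953/1024, 1907/2048 } R={ 477/512, 239/256, 15/16, 1 } => 3815/4096
step 14: add R to get BRBBBRBBBRRBBR; options L={ 0, 1/2, 3/4, 7/8, 29/32, 59/64, 119/128, 953/1024, 1907/2048 } R={ 3815/4096, 477/512, 239/256, 15/16, 1 } => 7629/8192
step 15: add R to get BRBBBRBBBRRBBRR; options L={ 0, 1/2, 3/4, 7/8, 29/32, 59/64, 119/128, 953/1024, 1907/2048 } R={ 7629/8192, 3815/4096, 477/512, 239/256, 15/16, 1 } => 15257/16384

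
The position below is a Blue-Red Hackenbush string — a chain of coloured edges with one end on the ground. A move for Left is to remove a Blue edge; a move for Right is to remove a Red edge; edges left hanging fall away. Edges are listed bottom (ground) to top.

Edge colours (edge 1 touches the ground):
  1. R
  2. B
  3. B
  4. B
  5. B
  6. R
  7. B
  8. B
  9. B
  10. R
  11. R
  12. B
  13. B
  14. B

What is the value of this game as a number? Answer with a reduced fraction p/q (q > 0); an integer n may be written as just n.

-561/8192

1 of 14 · R · max L −∞ · min R 0 so -1
2 of 14 · RB · max L -1 · min R 0 so -1/2
3 of 14 · RBB · max L -1/2 · min R 0 so -1/4
4 of 14 · RBBB · max L -1/4 · min R 0 so -1/8
5 of 14 · RBBBB · max L -1/8 · min R 0 so -1/16
6 of 14 · RBBBBR · max L -1/8 · min R -1/16 so -3/32
7 of 14 · RBBBBRB · max L -3/32 · min R -1/16 so -5/64
8 of 14 · RBBBBRBB · max L -5/64 · min R -1/16 so -9/128
9 of 14 · RBBBBRBBB · max L -9/128 · min R -1/16 so -17/256
10 of 14 · RBBBBRBBBR · max L -9/128 · min R -17/256 so -35/512
11 of 14 · RBBBBRBBBRR · max L -9/128 · min R -35/512 so -71/1024
12 of 14 · RBBBBRBBBRRB · max L -71/1024 · min R -35/512 so -141/2048
13 of 14 · RBBBBRBBBRRBB · max L -141/2048 · min R -35/512 so -281/4096
14 of 14 · RBBBBRBBBRRBBB · max L -281/4096 · min R -35/512 so -561/8192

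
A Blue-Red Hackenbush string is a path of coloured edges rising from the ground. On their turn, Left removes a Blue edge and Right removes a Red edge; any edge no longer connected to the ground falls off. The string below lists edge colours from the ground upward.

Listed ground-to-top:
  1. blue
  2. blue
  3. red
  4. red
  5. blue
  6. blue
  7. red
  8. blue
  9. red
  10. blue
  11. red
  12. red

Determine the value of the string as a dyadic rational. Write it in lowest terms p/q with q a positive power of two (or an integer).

val(b) = { 0 | ∅ } so 1
val(bb) = { 0; 1 | ∅ } so 2
val(bbr) = { 0; 1 | 2 } so 3/2
val(bbrr) = { 0; 1 | 3/2; 2 } so 5/4
val(bbrrb) = { 0; 1; 5/4 | 3/2; 2 } so 11/8
val(bbrrbb) = { 0; 1; 5/4; 11/8 | 3/2; 2 } so 23/16
val(bbrrbbr) = { 0; 1; 5/4; 11/8 | 23/16; 3/2; 2 } so 45/32
val(bbrrbbrb) = { 0; 1; 5/4; 11/8; 45/32 | 23/16; 3/2; 2 } so 91/64
val(bbrrbbrbr) = { 0; 1; 5/4; 11/8; 45/32 | 91/64; 23/16; 3/2; 2 } so 181/128
val(bbrrbbrbrb) = { 0; 1; 5/4; 11/8; 45/32; 181/128 | 91/64; 23/16; 3/2; 2 } so 363/256
val(bbrrbbrbrbr) = { 0; 1; 5/4; 11/8; 45/32; 181/128 | 363/256; 91/64; 23/16; 3/2; 2 } so 725/512
val(bbrrbbrbrbrr) = { 0; 1; 5/4; 11/8; 45/32; 181/128 | 725/512; 363/256; 91/64; 23/16; 3/2; 2 } so 1449/1024

1449/1024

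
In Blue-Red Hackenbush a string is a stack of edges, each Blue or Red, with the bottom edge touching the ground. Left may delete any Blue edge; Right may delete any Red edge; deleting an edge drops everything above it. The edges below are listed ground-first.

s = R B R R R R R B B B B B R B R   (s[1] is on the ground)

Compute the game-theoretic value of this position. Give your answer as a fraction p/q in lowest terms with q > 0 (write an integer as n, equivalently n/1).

-15883/16384

edge 1 of 15 (R): { ∅ | 0 } so -1
edge 2 of 15 (B): { -1 | 0 } so -1/2
edge 3 of 15 (R): { -1 | -1/2; 0 } so -3/4
edge 4 of 15 (R): { -1 | -3/4; -1/2; 0 } so -7/8
edge 5 of 15 (R): { -1 | -7/8; -3/4; -1/2; 0 } so -15/16
edge 6 of 15 (R): { -1 | -15/16; -7/8; -3/4; -1/2; 0 } so -31/32
edge 7 of 15 (R): { -1 | -31/32; -15/16; -7/8; -3/4; -1/2; 0 } so -63/64
edge 8 of 15 (B): { -1; -63/64 | -31/32; -15/16; -7/8; -3/4; -1/2; 0 } so -125/128
edge 9 of 15 (B): { -1; -63/64; -125/128 | -31/32; -15/16; -7/8; -3/4; -1/2; 0 } so -249/256
edge 10 of 15 (B): { -1; -63/64; -125/128; -249/256 | -31/32; -15/16; -7/8; -3/4; -1/2; 0 } so -497/512
edge 11 of 15 (B): { -1; -63/64; -125/128; -249/256; -497/512 | -31/32; -15/16; -7/8; -3/4; -1/2; 0 } so -993/1024
edge 12 of 15 (B): { -1; -63/64; -125/128; -249/256; -497/512; -993/1024 | -31/32; -15/16; -7/8; -3/4; -1/2; 0 } so -1985/2048
edge 13 of 15 (R): { -1; -63/64; -125/128; -249/256; -497/512; -993/1024 | -1985/2048; -31/32; -15/16; -7/8; -3/4; -1/2; 0 } so -3971/4096
edge 14 of 15 (B): { -1; -63/64; -125/128; -249/256; -497/512; -993/1024; -3971/4096 | -1985/2048; -31/32; -15/16; -7/8; -3/4; -1/2; 0 } so -7941/8192
edge 15 of 15 (R): { -1; -63/64; -125/128; -249/256; -497/512; -993/1024; -3971/4096 | -7941/8192; -1985/2048; -31/32; -15/16; -7/8; -3/4; -1/2; 0 } so -15883/16384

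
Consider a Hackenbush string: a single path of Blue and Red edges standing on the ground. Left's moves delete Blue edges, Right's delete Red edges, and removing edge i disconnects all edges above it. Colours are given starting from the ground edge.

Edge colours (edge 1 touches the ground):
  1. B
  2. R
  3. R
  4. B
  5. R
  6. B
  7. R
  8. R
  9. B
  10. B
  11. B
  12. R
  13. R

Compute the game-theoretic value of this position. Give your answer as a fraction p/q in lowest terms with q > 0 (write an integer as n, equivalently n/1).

B: Left { 0 }, Right { · } gives simplest 1
BR: Left { 0 }, Right { 1 } gives simplest 1/2
BRR: Left { 0 }, Right { 1/2, 1 } gives simplest 1/4
BRRB: Left { 0, 1/4 }, Right { 1/2, 1 } gives simplest 3/8
BRRBR: Left { 0, 1/4 }, Right { 3/8, 1/2, 1 } gives simplest 5/16
BRRBRB: Left { 0, 1/4, 5/16 }, Right { 3/8, 1/2, 1 } gives simplest 11/32
BRRBRBR: Left { 0, 1/4, 5/16 }, Right { 11/32, 3/8, 1/2, 1 } gives simplest 21/64
BRRBRBRR: Left { 0, 1/4, 5/16 }, Right { 21/64, 11/32, 3/8, 1/2, 1 } gives simplest 41/128
BRRBRBRRB: Left { 0, 1/4, 5/16, 41/128 }, Right { 21/64, 11/32, 3/8, 1/2, 1 } gives simplest 83/256
BRRBRBRRBB: Left { 0, 1/4, 5/16, 41/128, 83/256 }, Right { 21/64, 11/32, 3/8, 1/2, 1 } gives simplest 167/512
BRRBRBRRBBB: Left { 0, 1/4, 5/16, 41/128, 83/256, 167/512 }, Right { 21/64, 11/32, 3/8, 1/2, 1 } gives simplest 335/1024
BRRBRBRRBBBR: Left { 0, 1/4, 5/16, 41/128, 83/256, 167/512 }, Right { 335/1024, 21/64, 11/32, 3/8, 1/2, 1 } gives simplest 669/2048
BRRBRBRRBBBRR: Left { 0, 1/4, 5/16, 41/128, 83/256, 167/512 }, Right { 669/2048, 335/1024, 21/64, 11/32, 3/8, 1/2, 1 } gives simplest 1337/4096

1337/4096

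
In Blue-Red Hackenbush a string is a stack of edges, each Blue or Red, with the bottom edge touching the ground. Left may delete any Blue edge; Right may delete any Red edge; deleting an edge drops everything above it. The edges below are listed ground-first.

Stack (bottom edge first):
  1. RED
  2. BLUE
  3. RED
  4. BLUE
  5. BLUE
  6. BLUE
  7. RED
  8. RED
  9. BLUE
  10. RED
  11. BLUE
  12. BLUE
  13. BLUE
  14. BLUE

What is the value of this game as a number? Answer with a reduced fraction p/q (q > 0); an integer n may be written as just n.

Recurse on prefixes of the 14-edge string RED BLUE RED BLUE BLUE BLUE RED RED BLUE RED BLUE BLUE BLUE BLUE:
1 of 14 · R · max L −∞ · min R 0 → -1
2 of 14 · RB · max L -1 · min R 0 → -1/2
3 of 14 · RBR · max L -1 · min R -1/2 → -3/4
4 of 14 · RBRB · max L -3/4 · min R -1/2 → -5/8
5 of 14 · RBRBB · max L -5/8 · min R -1/2 → -9/16
6 of 14 · RBRBBB · max L -9/16 · min R -1/2 → -17/32
7 of 14 · RBRBBBR · max L -9/16 · min R -17/32 → -35/64
8 of 14 · RBRBBBRR · max L -9/16 · min R -35/64 → -71/128
9 of 14 · RBRBBBRRB · max L -71/128 · min R -35/64 → -141/256
10 of 14 · RBRBBBRRBR · max L -71/128 · min R -141/256 → -283/512
11 of 14 · RBRBBBRRBRB · max L -283/512 · min R -141/256 → -565/1024
12 of 14 · RBRBBBRRBRBB · max L -565/1024 · min R -141/256 → -1129/2048
13 of 14 · RBRBBBRRBRBBB · max L -1129/2048 · min R -141/256 → -2257/4096
14 of 14 · RBRBBBRRBRBBBB · max L -2257/4096 · min R -141/256 → -4513/8192

-4513/8192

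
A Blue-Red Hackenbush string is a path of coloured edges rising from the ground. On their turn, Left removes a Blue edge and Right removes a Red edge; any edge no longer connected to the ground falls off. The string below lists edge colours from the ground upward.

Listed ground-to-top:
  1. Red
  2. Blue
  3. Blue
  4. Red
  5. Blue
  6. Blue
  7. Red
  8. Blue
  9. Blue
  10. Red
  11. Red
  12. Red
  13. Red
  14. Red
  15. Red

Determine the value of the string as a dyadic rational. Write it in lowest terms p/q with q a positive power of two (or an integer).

-4735/16384

Prefix values for Red Blue Blue Red Blue Blue Red Blue Blue Red Red Red Red Red Red via {L|R} + simplicity:
step 1: add Red to get R; options L={ — } R={ 0 } -> -1
step 2: add Blue to get RB; options L={ -1 } R={ 0 } -> -1/2
step 3: add Blue to get RBB; options L={ -1, -1/2 } R={ 0 } -> -1/4
step 4: add Red to get RBBR; options L={ -1, -1/2 } R={ -1/4, 0 } -> -3/8
step 5: add Blue to get RBBRB; options L={ -1, -1/2, -3/8 } R={ -1/4, 0 } -> -5/16
step 6: add Blue to get RBBRBB; options L={ -1, -1/2, -3/8, -5/16 } R={ -1/4, 0 } -> -9/32
step 7: add Red to get RBBRBBR; options L={ -1, -1/2, -3/8, -5/16 } R={ -9/32, -1/4, 0 } -> -19/64
step 8: add Blue to get RBBRBBRB; options L={ -1, -1/2, -3/8, -5/16, -19/64 } R={ -9/32, -1/4, 0 } -> -37/128
step 9: add Blue to get RBBRBBRBB; options L={ -1, -1/2, -3/8, -5/16, -19/64, -37/128 } R={ -9/32, -1/4, 0 } -> -73/256
step 10: add Red to get RBBRBBRBBR; options L={ -1, -1/2, -3/8, -5/16, -19/64, -37/128 } R={ -73/256, -9/32, -1/4, 0 } -> -147/512
step 11: add Red to get RBBRBBRBBRR; options L={ -1, -1/2, -3/8, -5/16, -19/64, -37/128 } R={ -147/512, -73/256, -9/32, -1/4, 0 } -> -295/1024
step 12: add Red to get RBBRBBRBBRRR; options L={ -1, -1/2, -3/8, -5/16, -19/64, -37/128 } R={ -295/1024, -147/512, -73/256, -9/32, -1/4, 0 } -> -591/2048
step 13: add Red to get RBBRBBRBBRRRR; options L={ -1, -1/2, -3/8, -5/16, -19/64, -37/128 } R={ -591/2048, -295/1024, -147/512, -73/256, -9/32, -1/4, 0 } -> -1183/4096
step 14: add Red to get RBBRBBRBBRRRRR; options L={ -1, -1/2, -3/8, -5/16, -19/64, -37/128 } R={ -1183/4096, -591/2048, -295/1024, -147/512, -73/256, -9/32, -1/4, 0 } -> -2367/8192
step 15: add Red to get RBBRBBRBBRRRRRR; options L={ -1, -1/2, -3/8, -5/16, -19/64, -37/128 } R={ -2367/8192, -1183/4096, -591/2048, -295/1024, -147/512, -73/256, -9/32, -1/4, 0 } -> -4735/16384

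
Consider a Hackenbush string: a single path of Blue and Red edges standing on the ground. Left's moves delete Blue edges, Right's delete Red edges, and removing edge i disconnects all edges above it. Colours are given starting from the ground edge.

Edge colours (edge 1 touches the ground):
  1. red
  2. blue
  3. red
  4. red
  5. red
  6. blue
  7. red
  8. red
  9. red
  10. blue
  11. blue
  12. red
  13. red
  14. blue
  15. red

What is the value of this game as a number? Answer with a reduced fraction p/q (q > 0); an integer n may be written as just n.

-15259/16384

step 1: add red to get r; options L={ ∅ } R={ 0 } => -1
step 2: add blue to get rb; options L={ -1 } R={ 0 } => -1/2
step 3: add red to get rbr; options L={ -1 } R={ -1/2,0 } => -3/4
step 4: add red to get rbrr; options L={ -1 } R={ -3/4,-1/2,0 } => -7/8
step 5: add red to get rbrrr; options L={ -1 } R={ -7/8,-3/4,-1/2,0 } => -15/16
step 6: add blue to get rbrrrb; options L={ -1,-15/16 } R={ -7/8,-3/4,-1/2,0 } => -29/32
step 7: add red to get rbrrrbr; options L={ -1,-15/16 } R={ -29/32,-7/8,-3/4,-1/2,0 } => -59/64
step 8: add red to get rbrrrbrr; options L={ -1,-15/16 } R={ -59/64,-29/32,-7/8,-3/4,-1/2,0 } => -119/128
step 9: add red to get rbrrrbrrr; options L={ -1,-15/16 } R={ -119/128,-59/64,-29/32,-7/8,-3/4,-1/2,0 } => -239/256
step 10: add blue to get rbrrrbrrrb; options L={ -1,-15/16,-239/256 } R={ -119/128,-59/64,-29/32,-7/8,-3/4,-1/2,0 } => -477/512
step 11: add blue to get rbrrrbrrrbb; options L={ -1,-15/16,-239/256,-477/512 } R={ -119/128,-59/64,-29/32,-7/8,-3/4,-1/2,0 } => -953/1024
step 12: add red to get rbrrrbrrrbbr; options L={ -1,-15/16,-239/256,-477/512 } R={ -953/1024,-119/128,-59/64,-29/32,-7/8,-3/4,-1/2,0 } => -1907/2048
step 13: add red to get rbrrrbrrrbbrr; options L={ -1,-15/16,-239/256,-477/512 } R={ -1907/2048,-953/1024,-119/128,-59/64,-29/32,-7/8,-3/4,-1/2,0 } => -3815/4096
step 14: add blue to get rbrrrbrrrbbrrb; options L={ -1,-15/16,-239/256,-477/512,-3815/4096 } R={ -1907/2048,-953/1024,-119/128,-59/64,-29/32,-7/8,-3/4,-1/2,0 } => -7629/8192
step 15: add red to get rbrrrbrrrbbrrbr; options L={ -1,-15/16,-239/256,-477/512,-3815/4096 } R={ -7629/8192,-1907/2048,-953/1024,-119/128,-59/64,-29/32,-7/8,-3/4,-1/2,0 } => -15259/16384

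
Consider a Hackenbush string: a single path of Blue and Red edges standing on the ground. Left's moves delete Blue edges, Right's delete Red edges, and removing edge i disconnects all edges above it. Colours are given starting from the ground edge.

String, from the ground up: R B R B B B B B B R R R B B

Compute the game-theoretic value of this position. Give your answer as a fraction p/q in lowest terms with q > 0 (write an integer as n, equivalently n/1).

Recurse on prefixes of the 14-edge string R B R B B B B B B R R R B B:
step 1: add R to get R; options L={  } R={ 0 } → -1
step 2: add B to get RB; options L={ -1 } R={ 0 } → -1/2
step 3: add R to get RBR; options L={ -1 } R={ -1/2 0 } → -3/4
step 4: add B to get RBRB; options L={ -1 -3/4 } R={ -1/2 0 } → -5/8
step 5: add B to get RBRBB; options L={ -1 -3/4 -5/8 } R={ -1/2 0 } → -9/16
step 6: add B to get RBRBBB; options L={ -1 -3/4 -5/8 -9/16 } R={ -1/2 0 } → -17/32
step 7: add B to get RBRBBBB; options L={ -1 -3/4 -5/8 -9/16 -17/32 } R={ -1/2 0 } → -33/64
step 8: add B to get RBRBBBBB; options L={ -1 -3/4 -5/8 -9/16 -17/32 -33/64 } R={ -1/2 0 } → -65/128
step 9: add B to get RBRBBBBBB; options L={ -1 -3/4 -5/8 -9/16 -17/32 -33/64 -65/128 } R={ -1/2 0 } → -129/256
step 10: add R to get RBRBBBBBBR; options L={ -1 -3/4 -5/8 -9/16 -17/32 -33/64 -65/128 } R={ -129/256 -1/2 0 } → -259/512
step 11: add R to get RBRBBBBBBRR; options L={ -1 -3/4 -5/8 -9/16 -17/32 -33/64 -65/128 } R={ -259/512 -129/256 -1/2 0 } → -519/1024
step 12: add R to get RBRBBBBBBRRR; options L={ -1 -3/4 -5/8 -9/16 -17/32 -33/64 -65/128 } R={ -519/1024 -259/512 -129/256 -1/2 0 } → -1039/2048
step 13: add B to get RBRBBBBBBRRRB; options L={ -1 -3/4 -5/8 -9/16 -17/32 -33/64 -65/128 -1039/2048 } R={ -519/1024 -259/512 -129/256 -1/2 0 } → -2077/4096
step 14: add B to get RBRBBBBBBRRRBB; options L={ -1 -3/4 -5/8 -9/16 -17/32 -33/64 -65/128 -1039/2048 -2077/4096 } R={ -519/1024 -259/512 -129/256 -1/2 0 } → -4153/8192

-4153/8192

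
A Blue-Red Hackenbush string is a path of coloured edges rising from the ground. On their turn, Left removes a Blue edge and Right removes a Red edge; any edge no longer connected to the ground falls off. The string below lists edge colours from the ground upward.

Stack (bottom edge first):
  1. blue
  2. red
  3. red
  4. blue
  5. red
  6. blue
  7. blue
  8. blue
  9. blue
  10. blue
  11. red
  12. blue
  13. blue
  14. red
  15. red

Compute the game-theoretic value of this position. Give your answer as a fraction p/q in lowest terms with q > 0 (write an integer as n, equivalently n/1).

val_1 [b]  L=[0]  R=[none]  — 1
val_2 [br]  L=[0]  R=[1]  — 1/2
val_3 [brr]  L=[0]  R=[1/2 1]  — 1/4
val_4 [brrb]  L=[0 1/4]  R=[1/2 1]  — 3/8
val_5 [brrbr]  L=[0 1/4]  R=[3/8 1/2 1]  — 5/16
val_6 [brrbrb]  L=[0 1/4 5/16]  R=[3/8 1/2 1]  — 11/32
val_7 [brrbrbb]  L=[0 1/4 5/16 11/32]  R=[3/8 1/2 1]  — 23/64
val_8 [brrbrbbb]  L=[0 1/4 5/16 11/32 23/64]  R=[3/8 1/2 1]  — 47/128
val_9 [brrbrbbbb]  L=[0 1/4 5/16 11/32 23/64 47/128]  R=[3/8 1/2 1]  — 95/256
val_10 [brrbrbbbbb]  L=[0 1/4 5/16 11/32 23/64 47/128 95/256]  R=[3/8 1/2 1]  — 191/512
val_11 [brrbrbbbbbr]  L=[0 1/4 5/16 11/32 23/64 47/128 95/256]  R=[191/512 3/8 1/2 1]  — 381/1024
val_12 [brrbrbbbbbrb]  L=[0 1/4 5/16 11/32 23/64 47/128 95/256 381/1024]  R=[191/512 3/8 1/2 1]  — 763/2048
val_13 [brrbrbbbbbrbb]  L=[0 1/4 5/16 11/32 23/64 47/128 95/256 381/1024 763/2048]  R=[191/512 3/8 1/2 1]  — 1527/4096
val_14 [brrbrbbbbbrbbr]  L=[0 1/4 5/16 11/32 23/64 47/128 95/256 381/1024 763/2048]  R=[1527/4096 191/512 3/8 1/2 1]  — 3053/8192
val_15 [brrbrbbbbbrbbrr]  L=[0 1/4 5/16 11/32 23/64 47/128 95/256 381/1024 763/2048]  R=[3053/8192 1527/4096 191/512 3/8 1/2 1]  — 6105/16384

6105/16384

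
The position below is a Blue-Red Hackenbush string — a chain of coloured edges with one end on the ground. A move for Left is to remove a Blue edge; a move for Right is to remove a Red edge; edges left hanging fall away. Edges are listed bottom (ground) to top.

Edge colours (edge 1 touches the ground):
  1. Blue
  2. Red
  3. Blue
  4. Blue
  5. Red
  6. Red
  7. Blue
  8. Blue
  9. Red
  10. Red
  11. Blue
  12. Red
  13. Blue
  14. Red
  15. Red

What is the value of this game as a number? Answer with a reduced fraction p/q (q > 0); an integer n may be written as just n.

13097/16384

Prefix values for Blue Red Blue Blue Red Red Blue Blue Red Red Blue Red Blue Red Red via {L|R} + simplicity:
1 of 15 · B · max L 0 · min R +∞ ⇒ 1
2 of 15 · BR · max L 0 · min R 1 ⇒ 1/2
3 of 15 · BRB · max L 1/2 · min R 1 ⇒ 3/4
4 of 15 · BRBB · max L 3/4 · min R 1 ⇒ 7/8
5 of 15 · BRBBR · max L 3/4 · min R 7/8 ⇒ 13/16
6 of 15 · BRBBRR · max L 3/4 · min R 13/16 ⇒ 25/32
7 of 15 · BRBBRRB · max L 25/32 · min R 13/16 ⇒ 51/64
8 of 15 · BRBBRRBB · max L 51/64 · min R 13/16 ⇒ 103/128
9 of 15 · BRBBRRBBR · max L 51/64 · min R 103/128 ⇒ 205/256
10 of 15 · BRBBRRBBRR · max L 51/64 · min R 205/256 ⇒ 409/512
11 of 15 · BRBBRRBBRRB · max L 409/512 · min R 205/256 ⇒ 819/1024
12 of 15 · BRBBRRBBRRBR · max L 409/512 · min R 819/1024 ⇒ 1637/2048
13 of 15 · BRBBRRBBRRBRB · max L 1637/2048 · min R 819/1024 ⇒ 3275/4096
14 of 15 · BRBBRRBBRRBRBR · max L 1637/2048 · min R 3275/4096 ⇒ 6549/8192
15 of 15 · BRBBRRBBRRBRBRR · max L 1637/2048 · min R 6549/8192 ⇒ 13097/16384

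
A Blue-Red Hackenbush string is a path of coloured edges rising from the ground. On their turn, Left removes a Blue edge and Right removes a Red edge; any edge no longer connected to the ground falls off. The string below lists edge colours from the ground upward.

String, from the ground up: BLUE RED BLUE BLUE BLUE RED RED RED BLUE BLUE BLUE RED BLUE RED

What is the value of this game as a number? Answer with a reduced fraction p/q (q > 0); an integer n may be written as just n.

edge 1 of 14 (BLUE): { 0 | ∅ } so 1
edge 2 of 14 (RED): { 0 | 1 } so 1/2
edge 3 of 14 (BLUE): { 0; 1/2 | 1 } so 3/4
edge 4 of 14 (BLUE): { 0; 1/2; 3/4 | 1 } so 7/8
edge 5 of 14 (BLUE): { 0; 1/2; 3/4; 7/8 | 1 } so 15/16
edge 6 of 14 (RED): { 0; 1/2; 3/4; 7/8 | 15/16; 1 } so 29/32
edge 7 of 14 (RED): { 0; 1/2; 3/4; 7/8 | 29/32; 15/16; 1 } so 57/64
edge 8 of 14 (RED): { 0; 1/2; 3/4; 7/8 | 57/64; 29/32; 15/16; 1 } so 113/128
edge 9 of 14 (BLUE): { 0; 1/2; 3/4; 7/8; 113/128 | 57/64; 29/32; 15/16; 1 } so 227/256
edge 10 of 14 (BLUE): { 0; 1/2; 3/4; 7/8; 113/128; 227/256 | 57/64; 29/32; 15/16; 1 } so 455/512
edge 11 of 14 (BLUE): { 0; 1/2; 3/4; 7/8; 113/128; 227/256; 455/512 | 57/64; 29/32; 15/16; 1 } so 911/1024
edge 12 of 14 (RED): { 0; 1/2; 3/4; 7/8; 113/128; 227/256; 455/512 | 911/1024; 57/64; 29/32; 15/16; 1 } so 1821/2048
edge 13 of 14 (BLUE): { 0; 1/2; 3/4; 7/8; 113/128; 227/256; 455/512; 1821/2048 | 911/1024; 57/64; 29/32; 15/16; 1 } so 3643/4096
edge 14 of 14 (RED): { 0; 1/2; 3/4; 7/8; 113/128; 227/256; 455/512; 1821/2048 | 3643/4096; 911/1024; 57/64; 29/32; 15/16; 1 } so 7285/8192

7285/8192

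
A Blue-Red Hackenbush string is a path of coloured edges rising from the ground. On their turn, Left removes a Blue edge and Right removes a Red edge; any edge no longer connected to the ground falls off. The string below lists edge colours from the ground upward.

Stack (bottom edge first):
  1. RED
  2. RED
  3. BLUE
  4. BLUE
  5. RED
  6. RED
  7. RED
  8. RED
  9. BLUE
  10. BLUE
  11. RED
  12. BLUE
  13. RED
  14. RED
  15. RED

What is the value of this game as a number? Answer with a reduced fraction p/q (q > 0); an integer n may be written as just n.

Build v(s[:k]) for k = 1..15, string s = RED RED BLUE BLUE RED RED RED RED BLUE BLUE RED BLUE RED RED RED.
1 of 15 · R · max L −∞ · min R 0 → -1
2 of 15 · RR · max L −∞ · min R -1 → -2
3 of 15 · RRB · max L -2 · min R -1 → -3/2
4 of 15 · RRBB · max L -3/2 · min R -1 → -5/4
5 of 15 · RRBBR · max L -3/2 · min R -5/4 → -11/8
6 of 15 · RRBBRR · max L -3/2 · min R -11/8 → -23/16
7 of 15 · RRBBRRR · max L -3/2 · min R -23/16 → -47/32
8 of 15 · RRBBRRRR · max L -3/2 · min R -47/32 → -95/64
9 of 15 · RRBBRRRRB · max L -95/64 · min R -47/32 → -189/128
10 of 15 · RRBBRRRRBB · max L -189/128 · min R -47/32 → -377/256
11 of 15 · RRBBRRRRBBR · max L -189/128 · min R -377/256 → -755/512
12 of 15 · RRBBRRRRBBRB · max L -755/512 · min R -377/256 → -1509/1024
13 of 15 · RRBBRRRRBBRBR · max L -755/512 · min R -1509/1024 → -3019/2048
14 of 15 · RRBBRRRRBBRBRR · max L -755/512 · min R -3019/2048 → -6039/4096
15 of 15 · RRBBRRRRBBRBRRR · max L -755/512 · min R -6039/4096 → -12079/8192

-12079/8192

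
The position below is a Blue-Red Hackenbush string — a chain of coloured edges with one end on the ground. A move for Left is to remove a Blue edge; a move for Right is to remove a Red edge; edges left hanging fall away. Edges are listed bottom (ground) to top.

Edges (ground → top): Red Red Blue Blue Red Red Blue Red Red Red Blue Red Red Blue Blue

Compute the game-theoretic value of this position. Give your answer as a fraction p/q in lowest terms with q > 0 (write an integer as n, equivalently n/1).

Recurse on prefixes of the 15-edge string Red Red Blue Blue Red Red Blue Red Red Red Blue Red Red Blue Blue:
R: Left { · }, Right { 0 } — simplest -1
RR: Left { · }, Right { -1, 0 } — simplest -2
RRB: Left { -2 }, Right { -1, 0 } — simplest -3/2
RRBB: Left { -2, -3/2 }, Right { -1, 0 } — simplest -5/4
RRBBR: Left { -2, -3/2 }, Right { -5/4, -1, 0 } — simplest -11/8
RRBBRR: Left { -2, -3/2 }, Right { -11/8, -5/4, -1, 0 } — simplest -23/16
RRBBRRB: Left { -2, -3/2, -23/16 }, Right { -11/8, -5/4, -1, 0 } — simplest -45/32
RRBBRRBR: Left { -2, -3/2, -23/16 }, Right { -45/32, -11/8, -5/4, -1, 0 } — simplest -91/64
RRBBRRBRR: Left { -2, -3/2, -23/16 }, Right { -91/64, -45/32, -11/8, -5/4, -1, 0 } — simplest -183/128
RRBBRRBRRR: Left { -2, -3/2, -23/16 }, Right { -183/128, -91/64, -45/32, -11/8, -5/4, -1, 0 } — simplest -367/256
RRBBRRBRRRB: Left { -2, -3/2, -23/16, -367/256 }, Right { -183/128, -91/64, -45/32, -11/8, -5/4, -1, 0 } — simplest -733/512
RRBBRRBRRRBR: Left { -2, -3/2, -23/16, -367/256 }, Right { -733/512, -183/128, -91/64, -45/32, -11/8, -5/4, -1, 0 } — simplest -1467/1024
RRBBRRBRRRBRR: Left { -2, -3/2, -23/16, -367/256 }, Right { -1467/1024, -733/512, -183/128, -91/64, -45/32, -11/8, -5/4, -1, 0 } — simplest -2935/2048
RRBBRRBRRRBRRB: Left { -2, -3/2, -23/16, -367/256, -2935/2048 }, Right { -1467/1024, -733/512, -183/128, -91/64, -45/32, -11/8, -5/4, -1, 0 } — simplest -5869/4096
RRBBRRBRRRBRRBB: Left { -2, -3/2, -23/16, -367/256, -2935/2048, -5869/4096 }, Right { -1467/1024, -733/512, -183/128, -91/64, -45/32, -11/8, -5/4, -1, 0 } — simplest -11737/8192

-11737/8192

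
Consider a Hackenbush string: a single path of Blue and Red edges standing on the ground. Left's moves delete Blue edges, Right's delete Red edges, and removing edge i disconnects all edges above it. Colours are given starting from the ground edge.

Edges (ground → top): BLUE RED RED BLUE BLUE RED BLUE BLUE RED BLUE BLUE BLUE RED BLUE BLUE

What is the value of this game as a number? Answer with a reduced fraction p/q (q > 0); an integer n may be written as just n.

Build G(s[:k]) for k = 1..15, string s = BLUE RED RED BLUE BLUE RED BLUE BLUE RED BLUE BLUE BLUE RED BLUE BLUE.
1 of 15 · B · max L 0 · min R +∞ -> 1
2 of 15 · BR · max L 0 · min R 1 -> 1/2
3 of 15 · BRR · max L 0 · min R 1/2 -> 1/4
4 of 15 · BRRB · max L 1/4 · min R 1/2 -> 3/8
5 of 15 · BRRBB · max L 3/8 · min R 1/2 -> 7/16
6 of 15 · BRRBBR · max L 3/8 · min R 7/16 -> 13/32
7 of 15 · BRRBBRB · max L 13/32 · min R 7/16 -> 27/64
8 of 15 · BRRBBRBB · max L 27/64 · min R 7/16 -> 55/128
9 of 15 · BRRBBRBBR · max L 27/64 · min R 55/128 -> 109/256
10 of 15 · BRRBBRBBRB · max L 109/256 · min R 55/128 -> 219/512
11 of 15 · BRRBBRBBRBB · max L 219/512 · min R 55/128 -> 439/1024
12 of 15 · BRRBBRBBRBBB · max L 439/1024 · min R 55/128 -> 879/2048
13 of 15 · BRRBBRBBRBBBR · max L 439/1024 · min R 879/2048 -> 1757/4096
14 of 15 · BRRBBRBBRBBBRB · max L 1757/4096 · min R 879/2048 -> 3515/8192
15 of 15 · BRRBBRBBRBBBRBB · max L 3515/8192 · min R 879/2048 -> 7031/16384

7031/16384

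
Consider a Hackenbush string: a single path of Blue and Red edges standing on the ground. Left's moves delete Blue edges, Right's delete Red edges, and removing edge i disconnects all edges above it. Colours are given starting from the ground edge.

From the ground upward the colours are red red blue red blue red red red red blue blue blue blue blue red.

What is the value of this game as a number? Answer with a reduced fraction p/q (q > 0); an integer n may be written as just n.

v_1 [r]  L=[—]  R=[0]  -> -1
v_2 [rr]  L=[—]  R=[-1 0]  -> -2
v_3 [rrb]  L=[-2]  R=[-1 0]  -> -3/2
v_4 [rrbr]  L=[-2]  R=[-3/2 -1 0]  -> -7/4
v_5 [rrbrb]  L=[-2 -7/4]  R=[-3/2 -1 0]  -> -13/8
v_6 [rrbrbr]  L=[-2 -7/4]  R=[-13/8 -3/2 -1 0]  -> -27/16
v_7 [rrbrbrr]  L=[-2 -7/4]  R=[-27/16 -13/8 -3/2 -1 0]  -> -55/32
v_8 [rrbrbrrr]  L=[-2 -7/4]  R=[-55/32 -27/16 -13/8 -3/2 -1 0]  -> -111/64
v_9 [rrbrbrrrr]  L=[-2 -7/4]  R=[-111/64 -55/32 -27/16 -13/8 -3/2 -1 0]  -> -223/128
v_10 [rrbrbrrrrb]  L=[-2 -7/4 -223/128]  R=[-111/64 -55/32 -27/16 -13/8 -3/2 -1 0]  -> -445/256
v_11 [rrbrbrrrrbb]  L=[-2 -7/4 -223/128 -445/256]  R=[-111/64 -55/32 -27/16 -13/8 -3/2 -1 0]  -> -889/512
v_12 [rrbrbrrrrbbb]  L=[-2 -7/4 -223/128 -445/256 -889/512]  R=[-111/64 -55/32 -27/16 -13/8 -3/2 -1 0]  -> -1777/1024
v_13 [rrbrbrrrrbbbb]  L=[-2 -7/4 -223/128 -445/256 -889/512 -1777/1024]  R=[-111/64 -55/32 -27/16 -13/8 -3/2 -1 0]  -> -3553/2048
v_14 [rrbrbrrrrbbbbb]  L=[-2 -7/4 -223/128 -445/256 -889/512 -1777/1024 -3553/2048]  R=[-111/64 -55/32 -27/16 -13/8 -3/2 -1 0]  -> -7105/4096
v_15 [rrbrbrrrrbbbbbr]  L=[-2 -7/4 -223/128 -445/256 -889/512 -1777/1024 -3553/2048]  R=[-7105/4096 -111/64 -55/32 -27/16 -13/8 -3/2 -1 0]  -> -14211/8192

-14211/8192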